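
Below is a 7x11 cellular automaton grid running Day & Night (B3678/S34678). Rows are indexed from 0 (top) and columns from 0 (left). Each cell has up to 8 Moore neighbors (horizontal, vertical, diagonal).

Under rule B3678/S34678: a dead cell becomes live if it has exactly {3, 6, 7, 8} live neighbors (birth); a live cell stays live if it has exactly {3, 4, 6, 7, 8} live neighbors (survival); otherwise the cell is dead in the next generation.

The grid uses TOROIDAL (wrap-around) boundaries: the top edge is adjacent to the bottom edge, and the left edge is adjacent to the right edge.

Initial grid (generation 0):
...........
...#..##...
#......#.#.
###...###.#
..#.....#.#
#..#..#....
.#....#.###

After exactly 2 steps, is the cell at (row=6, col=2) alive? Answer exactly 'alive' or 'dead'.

Answer: dead

Derivation:
Simulating step by step:
Generation 0 (given above): 24 live cells
Generation 1: 21 live cells
......#.##.
........#..
#.#........
##.....##.#
..##..#...#
###.....#..
#......#...
Generation 2: 27 live cells
........#..
.......#.#.
#......####
##.#.....##
###.....#.#
####...#..#
.......#.##

Cell (6,2) at generation 2: 0 -> dead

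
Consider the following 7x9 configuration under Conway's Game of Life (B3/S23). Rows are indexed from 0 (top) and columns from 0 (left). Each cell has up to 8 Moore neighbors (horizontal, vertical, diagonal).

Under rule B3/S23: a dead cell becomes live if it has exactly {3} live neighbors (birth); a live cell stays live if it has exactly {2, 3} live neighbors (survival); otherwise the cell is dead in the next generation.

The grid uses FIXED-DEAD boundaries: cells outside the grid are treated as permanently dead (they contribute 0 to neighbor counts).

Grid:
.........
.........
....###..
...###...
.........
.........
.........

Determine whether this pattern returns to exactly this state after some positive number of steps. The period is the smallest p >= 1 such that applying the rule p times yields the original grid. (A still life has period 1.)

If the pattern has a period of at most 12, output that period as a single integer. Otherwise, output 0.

Answer: 2

Derivation:
Simulating and comparing each generation to the original:
Gen 0 (original, given above): 6 live cells
Gen 1: 6 live cells, differs from original
Gen 2: 6 live cells, MATCHES original -> period = 2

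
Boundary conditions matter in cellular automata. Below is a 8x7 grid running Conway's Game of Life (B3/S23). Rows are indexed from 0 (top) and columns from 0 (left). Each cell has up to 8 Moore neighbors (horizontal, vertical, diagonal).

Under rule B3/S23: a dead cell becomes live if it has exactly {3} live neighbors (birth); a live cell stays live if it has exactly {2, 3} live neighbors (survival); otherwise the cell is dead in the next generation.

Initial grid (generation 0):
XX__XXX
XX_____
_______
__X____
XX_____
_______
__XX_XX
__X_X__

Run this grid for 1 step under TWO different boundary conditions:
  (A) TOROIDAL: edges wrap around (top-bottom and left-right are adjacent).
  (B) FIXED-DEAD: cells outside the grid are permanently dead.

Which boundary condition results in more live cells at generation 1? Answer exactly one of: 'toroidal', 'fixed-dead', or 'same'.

Under TOROIDAL boundary, generation 1:
__XXXXX
_X___X_
_X_____
_X_____
_X_____
XXX___X
__XXXX_
__X____
Population = 19

Under FIXED-DEAD boundary, generation 1:
XX___X_
XX___X_
_X_____
_X_____
_X_____
_XX____
__XXXX_
__X_XX_
Population = 18

Comparison: toroidal=19, fixed-dead=18 -> toroidal

Answer: toroidal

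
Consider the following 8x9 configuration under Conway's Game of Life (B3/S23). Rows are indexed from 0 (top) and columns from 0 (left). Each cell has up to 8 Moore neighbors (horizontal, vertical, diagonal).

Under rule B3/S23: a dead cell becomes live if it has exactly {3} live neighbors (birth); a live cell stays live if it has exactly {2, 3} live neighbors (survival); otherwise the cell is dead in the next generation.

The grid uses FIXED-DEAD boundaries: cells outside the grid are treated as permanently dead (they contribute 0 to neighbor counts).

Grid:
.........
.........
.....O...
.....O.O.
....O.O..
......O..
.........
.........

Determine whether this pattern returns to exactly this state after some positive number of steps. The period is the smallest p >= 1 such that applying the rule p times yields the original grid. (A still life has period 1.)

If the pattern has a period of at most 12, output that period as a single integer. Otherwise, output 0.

Simulating and comparing each generation to the original:
Gen 0 (original, given above): 6 live cells
Gen 1: 6 live cells, differs from original
Gen 2: 6 live cells, MATCHES original -> period = 2

Answer: 2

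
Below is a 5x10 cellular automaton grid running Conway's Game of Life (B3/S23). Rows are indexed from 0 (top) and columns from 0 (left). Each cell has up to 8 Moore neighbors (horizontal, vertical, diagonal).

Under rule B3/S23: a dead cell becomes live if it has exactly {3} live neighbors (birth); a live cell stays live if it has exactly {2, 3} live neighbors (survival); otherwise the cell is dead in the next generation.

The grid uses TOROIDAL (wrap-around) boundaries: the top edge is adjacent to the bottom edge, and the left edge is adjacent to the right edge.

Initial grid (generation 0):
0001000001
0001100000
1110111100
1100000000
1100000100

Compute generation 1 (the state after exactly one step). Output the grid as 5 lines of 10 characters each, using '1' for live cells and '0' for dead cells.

Answer: 1011100000
1100001000
1010111000
0000010101
0110000001

Derivation:
Simulating step by step:
Generation 0 (given above): 16 live cells
Generation 1: 18 live cells
(generation 1 grid is the final answer)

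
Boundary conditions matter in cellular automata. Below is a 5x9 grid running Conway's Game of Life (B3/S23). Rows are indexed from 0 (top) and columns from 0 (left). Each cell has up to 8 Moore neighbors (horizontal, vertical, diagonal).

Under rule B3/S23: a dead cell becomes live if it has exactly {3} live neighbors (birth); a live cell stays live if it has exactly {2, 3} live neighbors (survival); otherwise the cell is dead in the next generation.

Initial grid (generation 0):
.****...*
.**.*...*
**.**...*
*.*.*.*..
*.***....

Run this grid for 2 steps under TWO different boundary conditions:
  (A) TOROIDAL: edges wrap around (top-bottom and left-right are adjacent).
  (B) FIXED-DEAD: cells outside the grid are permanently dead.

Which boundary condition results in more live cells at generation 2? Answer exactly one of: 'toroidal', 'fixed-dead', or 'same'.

Answer: fixed-dead

Derivation:
Under TOROIDAL boundary, generation 2:
......*..
*...**...
......***
*......*.
*.......*
Population = 11

Under FIXED-DEAD boundary, generation 2:
.........
....*****
......***
.*.***...
.........
Population = 12

Comparison: toroidal=11, fixed-dead=12 -> fixed-dead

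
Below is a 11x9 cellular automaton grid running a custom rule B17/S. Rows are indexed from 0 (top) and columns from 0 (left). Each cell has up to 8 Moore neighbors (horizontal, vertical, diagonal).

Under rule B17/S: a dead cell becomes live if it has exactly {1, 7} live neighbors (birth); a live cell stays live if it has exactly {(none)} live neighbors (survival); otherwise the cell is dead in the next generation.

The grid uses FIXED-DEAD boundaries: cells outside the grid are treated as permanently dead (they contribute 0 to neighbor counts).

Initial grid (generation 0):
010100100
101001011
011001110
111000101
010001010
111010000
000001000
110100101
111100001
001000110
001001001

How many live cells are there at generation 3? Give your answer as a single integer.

Answer: 5

Derivation:
Simulating step by step:
Generation 0 (given above): 42 live cells
Generation 1: 4 live cells
000000000
000000000
000000000
000000000
000000000
000000011
000000001
000000000
000000000
000000000
000010000
Generation 2: 10 live cells
000000000
000000000
000000000
000000000
000000100
000000100
000000100
000000011
000000000
000111000
000101000
Generation 3: 5 live cells
000000000
000000000
000000000
000001110
000000000
000000000
000000000
000001000
001000000
000000000
000000000
Population at generation 3: 5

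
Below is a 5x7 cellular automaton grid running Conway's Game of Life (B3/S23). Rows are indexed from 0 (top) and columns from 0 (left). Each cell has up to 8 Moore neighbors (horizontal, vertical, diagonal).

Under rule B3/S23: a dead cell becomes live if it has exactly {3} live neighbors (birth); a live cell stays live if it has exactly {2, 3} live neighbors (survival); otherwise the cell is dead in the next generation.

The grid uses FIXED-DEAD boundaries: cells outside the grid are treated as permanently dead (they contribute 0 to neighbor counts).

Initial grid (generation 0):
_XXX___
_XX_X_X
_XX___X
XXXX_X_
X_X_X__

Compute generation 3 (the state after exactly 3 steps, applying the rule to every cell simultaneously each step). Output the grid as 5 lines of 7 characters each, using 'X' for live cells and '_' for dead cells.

Answer: _______
____XX_
___XX__
__X____
__XXXX_

Derivation:
Simulating step by step:
Generation 0 (given above): 18 live cells
Generation 1: 12 live cells
_X_X___
X____X_
____X_X
X___XX_
X_X_X__
Generation 2: 10 live cells
_______
____XX_
____X_X
_X__X__
_X_XXX_
Generation 3: 9 live cells
(generation 3 grid is the final answer)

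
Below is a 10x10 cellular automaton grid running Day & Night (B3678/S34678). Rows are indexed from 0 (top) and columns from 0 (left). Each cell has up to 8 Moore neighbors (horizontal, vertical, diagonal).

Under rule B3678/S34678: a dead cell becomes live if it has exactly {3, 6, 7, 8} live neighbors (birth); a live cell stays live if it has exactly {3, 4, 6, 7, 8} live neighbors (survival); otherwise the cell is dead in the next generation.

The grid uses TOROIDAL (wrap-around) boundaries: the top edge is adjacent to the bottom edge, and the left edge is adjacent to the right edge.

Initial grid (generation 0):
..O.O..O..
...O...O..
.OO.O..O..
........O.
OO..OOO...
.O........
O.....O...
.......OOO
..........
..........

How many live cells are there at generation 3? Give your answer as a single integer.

Answer: 19

Derivation:
Simulating step by step:
Generation 0 (given above): 21 live cells
Generation 1: 20 live cells
...O......
.O.OO.O.O.
...O....O.
O.OOO.OO..
..........
.O....O...
.......OOO
..........
........O.
..........
Generation 2: 19 live cells
..O.O.....
...OO..O..
.O....O..O
...O......
.OOO.OOO..
.......OO.
..........
.......O.O
..........
..........
Generation 3: 19 live cells
..........
..OO.O....
..OOO.....
OO..OO.O..
..O.O.OOO.
..O....O..
.......O..
..........
..........
..........
Population at generation 3: 19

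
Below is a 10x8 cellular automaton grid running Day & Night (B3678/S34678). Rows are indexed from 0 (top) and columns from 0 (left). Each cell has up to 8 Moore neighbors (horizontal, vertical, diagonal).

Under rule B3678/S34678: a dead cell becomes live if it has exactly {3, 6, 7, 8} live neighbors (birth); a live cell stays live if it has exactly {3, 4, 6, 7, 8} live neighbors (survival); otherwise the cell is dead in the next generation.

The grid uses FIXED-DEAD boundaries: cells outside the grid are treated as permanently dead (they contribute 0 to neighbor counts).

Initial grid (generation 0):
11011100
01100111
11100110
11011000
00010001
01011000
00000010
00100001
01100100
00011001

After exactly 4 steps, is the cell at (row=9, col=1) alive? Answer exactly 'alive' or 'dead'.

Simulating step by step:
Generation 0 (given above): 33 live cells
Generation 1: 27 live cells
01001100
01000000
11000111
11011110
11010000
00100000
00110000
01000010
00101010
00100000
Generation 2: 23 live cells
00000000
01101000
11000110
00001111
11010100
00100000
01100000
00000100
01010100
00010000
Generation 3: 20 live cells
00000000
11000100
01110011
00101000
00100100
10110000
00000000
01001000
00100000
00101000
Generation 4: 19 live cells
00000000
01000010
11111100
00100110
00101000
01000000
01110000
00000000
01000000
00010000

Cell (9,1) at generation 4: 0 -> dead

Answer: dead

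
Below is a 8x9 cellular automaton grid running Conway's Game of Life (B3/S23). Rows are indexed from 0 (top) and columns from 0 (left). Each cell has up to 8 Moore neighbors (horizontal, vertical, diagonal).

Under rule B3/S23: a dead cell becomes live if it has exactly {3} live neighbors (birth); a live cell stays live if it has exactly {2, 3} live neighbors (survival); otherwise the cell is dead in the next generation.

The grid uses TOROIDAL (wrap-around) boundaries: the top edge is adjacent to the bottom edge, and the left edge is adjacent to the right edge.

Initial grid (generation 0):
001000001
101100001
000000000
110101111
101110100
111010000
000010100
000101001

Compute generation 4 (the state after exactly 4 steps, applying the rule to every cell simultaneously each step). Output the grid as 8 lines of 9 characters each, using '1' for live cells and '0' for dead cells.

Simulating step by step:
Generation 0 (given above): 27 live cells
Generation 1: 32 live cells
011010011
111100001
000110100
110101111
000000100
101010000
111010000
000111010
Generation 2: 23 live cells
000001110
000001001
000000100
101100001
001110100
101001000
101000001
000001110
Generation 3: 25 live cells
000010001
000001000
100000011
011011010
100011001
101011001
100001011
000001000
Generation 4: 27 live cells
(generation 4 grid is the final answer)

Answer: 000011000
100000010
110011011
010111010
001000010
000100000
110001010
100011110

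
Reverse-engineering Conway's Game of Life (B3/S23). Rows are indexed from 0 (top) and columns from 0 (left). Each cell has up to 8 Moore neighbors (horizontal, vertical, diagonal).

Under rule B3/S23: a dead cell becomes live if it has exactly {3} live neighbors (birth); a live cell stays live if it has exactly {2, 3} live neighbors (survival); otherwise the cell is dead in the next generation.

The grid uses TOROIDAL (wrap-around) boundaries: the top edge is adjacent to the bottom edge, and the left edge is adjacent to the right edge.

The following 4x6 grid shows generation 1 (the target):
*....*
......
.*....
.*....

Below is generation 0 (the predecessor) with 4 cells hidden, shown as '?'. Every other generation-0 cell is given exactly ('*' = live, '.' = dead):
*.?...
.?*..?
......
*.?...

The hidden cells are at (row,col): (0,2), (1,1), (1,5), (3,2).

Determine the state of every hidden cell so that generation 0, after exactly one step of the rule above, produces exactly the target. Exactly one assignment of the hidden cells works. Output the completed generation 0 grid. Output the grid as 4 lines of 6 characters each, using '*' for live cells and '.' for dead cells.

Hidden generation-0 cells (in order): (0,2), (1,1), (1,5), (3,2).
A hidden cell only influences target cells in its own 3x3 neighborhood. Try each of the 2^4 = 16 assignments, step the completed generation 0 forward once under B3/S23, and compare with the target:
  (0,2)=. (1,1)=. (1,5)=. (3,2)=. -> step gives (0,0)='.' but target has '*' -> reject
  (0,2)=. (1,1)=. (1,5)=. (3,2)=* -> step gives (0,0)='.' but target has '*' -> reject
  (0,2)=. (1,1)=. (1,5)=* (3,2)=. -> step gives (0,1)='*' but target has '.' -> reject
  (0,2)=. (1,1)=. (1,5)=* (3,2)=* -> step reproduces the target at every cell -> ACCEPT
  (0,2)=. (1,1)=* (1,5)=. (3,2)=. -> step gives (0,5)='.' but target has '*' -> reject
  (0,2)=. (1,1)=* (1,5)=. (3,2)=* -> step gives (0,2)='*' but target has '.' -> reject
  (0,2)=. (1,1)=* (1,5)=* (3,2)=. -> step gives (1,0)='*' but target has '.' -> reject
  (0,2)=. (1,1)=* (1,5)=* (3,2)=* -> step gives (0,2)='*' but target has '.' -> reject
  (0,2)=* (1,1)=. (1,5)=. (3,2)=. -> step gives (0,0)='.' but target has '*' -> reject
  (0,2)=* (1,1)=. (1,5)=. (3,2)=* -> step gives (0,0)='.' but target has '*' -> reject
  (0,2)=* (1,1)=. (1,5)=* (3,2)=. -> step gives (1,1)='*' but target has '.' -> reject
  (0,2)=* (1,1)=. (1,5)=* (3,2)=* -> step gives (0,2)='*' but target has '.' -> reject
  (0,2)=* (1,1)=* (1,5)=. (3,2)=. -> step gives (0,2)='*' but target has '.' -> reject
  (0,2)=* (1,1)=* (1,5)=. (3,2)=* -> step gives (0,2)='*' but target has '.' -> reject
  (0,2)=* (1,1)=* (1,5)=* (3,2)=. -> step gives (0,2)='*' but target has '.' -> reject
  (0,2)=* (1,1)=* (1,5)=* (3,2)=* -> step gives (0,2)='*' but target has '.' -> reject
Unique solution: (0,2)=dead, (1,1)=dead, (1,5)=live, (3,2)=live.
Check: live-neighbor counts of every cell in the completed generation 0:
242213
220111
232212
130102
Applying B3/S23 to generation 0 with these counts gives:
*....*
......
.*....
.*....
which matches the target exactly.

Answer: *.....
..*..*
......
*.*...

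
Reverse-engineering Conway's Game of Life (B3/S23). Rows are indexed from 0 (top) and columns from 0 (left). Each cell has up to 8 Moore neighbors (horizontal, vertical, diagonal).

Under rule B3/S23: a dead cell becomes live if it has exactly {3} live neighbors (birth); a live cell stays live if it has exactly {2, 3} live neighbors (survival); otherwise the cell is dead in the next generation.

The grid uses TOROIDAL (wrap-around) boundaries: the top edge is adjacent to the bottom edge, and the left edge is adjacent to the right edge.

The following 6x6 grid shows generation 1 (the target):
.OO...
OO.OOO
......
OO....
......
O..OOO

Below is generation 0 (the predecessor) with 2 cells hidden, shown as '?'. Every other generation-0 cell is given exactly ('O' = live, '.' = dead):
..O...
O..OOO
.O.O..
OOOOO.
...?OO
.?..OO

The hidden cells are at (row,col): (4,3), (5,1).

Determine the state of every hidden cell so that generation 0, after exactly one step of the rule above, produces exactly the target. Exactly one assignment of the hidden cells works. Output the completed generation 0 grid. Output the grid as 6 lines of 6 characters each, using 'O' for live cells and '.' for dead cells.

Hidden generation-0 cells (in order): (4,3), (5,1).
A hidden cell only influences target cells in its own 3x3 neighborhood. Try each of the 2^2 = 4 assignments, step the completed generation 0 forward once under B3/S23, and compare with the target:
  (4,3)=. (5,1)=. -> step gives (0,0)='O' but target has '.' -> reject
  (4,3)=. (5,1)=O -> step reproduces the target at every cell -> ACCEPT
  (4,3)=O (5,1)=. -> step gives (0,0)='O' but target has '.' -> reject
  (4,3)=O (5,1)=O -> step gives (5,2)='O' but target has '.' -> reject
Unique solution: (4,3)=dead, (5,1)=live.
Check: live-neighbor counts of every cell in the completed generation 0:
432455
234332
546565
334444
544555
312333
Applying B3/S23 to generation 0 with these counts gives:
.OO...
OO.OOO
......
OO....
......
O..OOO
which matches the target exactly.

Answer: ..O...
O..OOO
.O.O..
OOOOO.
....OO
.O..OO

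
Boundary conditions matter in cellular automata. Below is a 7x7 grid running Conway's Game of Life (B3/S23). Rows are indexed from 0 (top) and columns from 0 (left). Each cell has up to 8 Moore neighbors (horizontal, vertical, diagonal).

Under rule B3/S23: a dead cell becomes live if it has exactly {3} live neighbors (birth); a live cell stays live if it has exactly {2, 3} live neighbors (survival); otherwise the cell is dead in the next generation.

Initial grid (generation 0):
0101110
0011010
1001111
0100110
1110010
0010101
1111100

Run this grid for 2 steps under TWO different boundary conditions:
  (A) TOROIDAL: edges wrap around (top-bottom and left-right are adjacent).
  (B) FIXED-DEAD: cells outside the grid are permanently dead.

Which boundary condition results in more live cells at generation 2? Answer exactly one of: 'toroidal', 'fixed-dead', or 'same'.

Answer: same

Derivation:
Under TOROIDAL boundary, generation 2:
0000010
0000000
1100000
1000000
0000000
0100011
0000000
Population = 7

Under FIXED-DEAD boundary, generation 2:
0000000
0010000
0000000
0100000
0000000
0010100
0001110
Population = 7

Comparison: toroidal=7, fixed-dead=7 -> same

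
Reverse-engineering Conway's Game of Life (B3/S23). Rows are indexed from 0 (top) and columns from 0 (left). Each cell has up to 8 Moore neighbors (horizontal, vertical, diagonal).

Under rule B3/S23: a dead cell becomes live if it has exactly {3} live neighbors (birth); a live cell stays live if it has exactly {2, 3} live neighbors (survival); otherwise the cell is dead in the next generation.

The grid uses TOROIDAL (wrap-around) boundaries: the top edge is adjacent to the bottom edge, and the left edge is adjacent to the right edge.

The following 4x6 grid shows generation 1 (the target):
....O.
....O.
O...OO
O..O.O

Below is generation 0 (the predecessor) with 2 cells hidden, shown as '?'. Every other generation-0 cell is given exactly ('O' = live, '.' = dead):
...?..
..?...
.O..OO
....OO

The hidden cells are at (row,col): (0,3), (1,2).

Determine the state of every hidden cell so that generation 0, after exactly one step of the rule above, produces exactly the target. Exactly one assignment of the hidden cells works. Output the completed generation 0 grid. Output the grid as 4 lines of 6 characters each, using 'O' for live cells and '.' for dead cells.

Answer: ...O..
......
.O..OO
....OO

Derivation:
Hidden generation-0 cells (in order): (0,3), (1,2).
A hidden cell only influences target cells in its own 3x3 neighborhood. Try each of the 2^2 = 4 assignments, step the completed generation 0 forward once under B3/S23, and compare with the target:
  (0,3)=. (1,2)=. -> step gives (0,4)='.' but target has 'O' -> reject
  (0,3)=. (1,2)=O -> step gives (0,4)='.' but target has 'O' -> reject
  (0,3)=O (1,2)=. -> step reproduces the target at every cell -> ACCEPT
  (0,3)=O (1,2)=O -> step gives (0,3)='O' but target has '.' -> reject
Unique solution: (0,3)=live, (1,2)=dead.
Check: live-neighbor counts of every cell in the completed generation 0:
101132
212232
301233
312343
Applying B3/S23 to generation 0 with these counts gives:
....O.
....O.
O...OO
O..O.O
which matches the target exactly.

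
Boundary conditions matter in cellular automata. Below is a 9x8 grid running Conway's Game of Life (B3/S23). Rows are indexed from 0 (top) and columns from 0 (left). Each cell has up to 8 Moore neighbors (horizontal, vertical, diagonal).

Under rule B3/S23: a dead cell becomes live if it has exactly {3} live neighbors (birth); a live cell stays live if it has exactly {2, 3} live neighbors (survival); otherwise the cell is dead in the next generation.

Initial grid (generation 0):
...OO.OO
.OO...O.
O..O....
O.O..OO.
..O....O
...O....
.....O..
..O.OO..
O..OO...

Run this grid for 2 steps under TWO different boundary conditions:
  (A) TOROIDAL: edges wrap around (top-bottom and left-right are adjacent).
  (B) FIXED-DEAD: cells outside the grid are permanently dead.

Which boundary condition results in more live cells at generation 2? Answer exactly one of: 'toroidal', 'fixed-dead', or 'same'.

Answer: fixed-dead

Derivation:
Under TOROIDAL boundary, generation 2:
....O...
..O.....
O.......
O.......
OO.O..OO
...OO.O.
....O...
....OO..
.O......
Population = 16

Under FIXED-DEAD boundary, generation 2:
.OOO...O
.O......
........
......OO
.O.O....
...OO...
....O...
...O.OO.
....OO..
Population = 17

Comparison: toroidal=16, fixed-dead=17 -> fixed-dead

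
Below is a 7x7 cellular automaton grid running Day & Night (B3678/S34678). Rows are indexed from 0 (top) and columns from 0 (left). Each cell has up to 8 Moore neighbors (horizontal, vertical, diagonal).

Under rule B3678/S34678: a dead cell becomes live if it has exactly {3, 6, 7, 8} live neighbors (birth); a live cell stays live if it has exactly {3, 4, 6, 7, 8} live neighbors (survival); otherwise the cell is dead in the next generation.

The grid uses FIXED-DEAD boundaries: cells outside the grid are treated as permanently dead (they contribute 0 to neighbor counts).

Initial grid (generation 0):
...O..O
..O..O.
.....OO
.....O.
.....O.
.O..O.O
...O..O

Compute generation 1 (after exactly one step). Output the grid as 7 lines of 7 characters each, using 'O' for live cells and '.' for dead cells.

Answer: .......
....OO.
....OOO
....OO.
....OOO
.......
.....O.

Derivation:
Simulating step by step:
Generation 0 (given above): 13 live cells
Generation 1: 11 live cells
(generation 1 grid is the final answer)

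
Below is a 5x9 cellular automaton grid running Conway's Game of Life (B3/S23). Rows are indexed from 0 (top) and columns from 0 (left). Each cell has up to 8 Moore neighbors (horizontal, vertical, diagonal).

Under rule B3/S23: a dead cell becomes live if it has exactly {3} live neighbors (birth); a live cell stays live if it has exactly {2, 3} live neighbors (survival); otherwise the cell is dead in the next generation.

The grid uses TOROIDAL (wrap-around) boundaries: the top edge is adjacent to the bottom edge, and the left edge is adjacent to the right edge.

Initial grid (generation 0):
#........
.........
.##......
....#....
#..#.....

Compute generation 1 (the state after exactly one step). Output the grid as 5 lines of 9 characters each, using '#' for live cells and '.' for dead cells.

Answer: .........
.#.......
.........
.###.....
.........

Derivation:
Simulating step by step:
Generation 0 (given above): 6 live cells
Generation 1: 4 live cells
(generation 1 grid is the final answer)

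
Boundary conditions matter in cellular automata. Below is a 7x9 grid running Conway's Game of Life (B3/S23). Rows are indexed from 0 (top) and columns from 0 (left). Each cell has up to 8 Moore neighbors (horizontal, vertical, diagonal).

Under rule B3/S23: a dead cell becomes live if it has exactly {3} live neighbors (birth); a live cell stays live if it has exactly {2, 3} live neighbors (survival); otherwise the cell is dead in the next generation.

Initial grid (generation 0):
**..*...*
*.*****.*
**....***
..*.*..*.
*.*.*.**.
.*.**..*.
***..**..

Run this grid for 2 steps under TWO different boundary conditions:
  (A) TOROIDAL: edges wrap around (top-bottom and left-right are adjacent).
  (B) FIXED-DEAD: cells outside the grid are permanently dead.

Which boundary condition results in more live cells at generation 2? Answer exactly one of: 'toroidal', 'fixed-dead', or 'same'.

Under TOROIDAL boundary, generation 2:
...**..*.
...*.....
..*......
...*.....
.....***.
...**...*
.....***.
Population = 15

Under FIXED-DEAD boundary, generation 2:
.**.**.*.
*.*.**..*
..*....*.
...*....*
.*...****
........*
.******..
Population = 26

Comparison: toroidal=15, fixed-dead=26 -> fixed-dead

Answer: fixed-dead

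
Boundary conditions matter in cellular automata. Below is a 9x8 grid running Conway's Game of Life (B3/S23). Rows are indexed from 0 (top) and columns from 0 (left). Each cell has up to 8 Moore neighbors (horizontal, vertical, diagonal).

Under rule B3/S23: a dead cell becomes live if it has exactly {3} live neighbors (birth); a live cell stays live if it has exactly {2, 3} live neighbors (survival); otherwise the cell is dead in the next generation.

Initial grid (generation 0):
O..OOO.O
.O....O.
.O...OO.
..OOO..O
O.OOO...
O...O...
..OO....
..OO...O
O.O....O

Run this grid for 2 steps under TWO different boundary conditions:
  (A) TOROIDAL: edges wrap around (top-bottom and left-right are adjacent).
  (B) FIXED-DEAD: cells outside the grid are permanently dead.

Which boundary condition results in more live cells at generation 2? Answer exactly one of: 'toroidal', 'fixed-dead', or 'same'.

Under TOROIDAL boundary, generation 2:
....O...
.......O
...OOO..
..OO....
OO...O..
O.O.OO..
OO.O....
O.OO....
.OO.O...
Population = 23

Under FIXED-DEAD boundary, generation 2:
.O...OO.
OOO....O
OO.OOO.O
..OO...O
.....O..
.OO.OO..
...O....
........
..O.....
Population = 23

Comparison: toroidal=23, fixed-dead=23 -> same

Answer: same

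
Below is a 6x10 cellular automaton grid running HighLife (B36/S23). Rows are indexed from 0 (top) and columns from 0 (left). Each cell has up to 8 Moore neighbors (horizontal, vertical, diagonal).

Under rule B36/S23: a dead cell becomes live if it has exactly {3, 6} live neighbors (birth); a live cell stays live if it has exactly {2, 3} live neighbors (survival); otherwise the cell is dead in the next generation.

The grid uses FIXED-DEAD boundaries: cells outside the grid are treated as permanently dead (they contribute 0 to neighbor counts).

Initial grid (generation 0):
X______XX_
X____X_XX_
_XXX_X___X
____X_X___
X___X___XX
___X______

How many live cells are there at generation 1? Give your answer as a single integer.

Simulating step by step:
Generation 0 (given above): 19 live cells
Generation 1: 22 live cells
______XXX_
X_X_X__X_X
_XXX_X_XX_
_XX_X___XX
___XXX____
__________
Population at generation 1: 22

Answer: 22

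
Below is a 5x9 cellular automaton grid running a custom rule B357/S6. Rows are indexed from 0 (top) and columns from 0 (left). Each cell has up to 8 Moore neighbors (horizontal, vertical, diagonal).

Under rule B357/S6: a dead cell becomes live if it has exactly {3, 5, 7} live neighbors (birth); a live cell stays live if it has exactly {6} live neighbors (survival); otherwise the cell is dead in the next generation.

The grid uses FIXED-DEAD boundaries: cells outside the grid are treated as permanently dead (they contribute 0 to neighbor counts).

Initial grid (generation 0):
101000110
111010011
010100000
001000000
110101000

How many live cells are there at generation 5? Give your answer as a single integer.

Answer: 0

Derivation:
Simulating step by step:
Generation 0 (given above): 17 live cells
Generation 1: 10 live cells
010100001
000000100
101000000
100110000
001000000
Generation 2: 6 live cells
000000000
011000000
010100000
001000000
000100000
Generation 3: 2 live cells
000000000
000000000
001000000
000100000
000000000
Generation 4: 0 live cells
000000000
000000000
000000000
000000000
000000000
Generation 5: 0 live cells
000000000
000000000
000000000
000000000
000000000
Population at generation 5: 0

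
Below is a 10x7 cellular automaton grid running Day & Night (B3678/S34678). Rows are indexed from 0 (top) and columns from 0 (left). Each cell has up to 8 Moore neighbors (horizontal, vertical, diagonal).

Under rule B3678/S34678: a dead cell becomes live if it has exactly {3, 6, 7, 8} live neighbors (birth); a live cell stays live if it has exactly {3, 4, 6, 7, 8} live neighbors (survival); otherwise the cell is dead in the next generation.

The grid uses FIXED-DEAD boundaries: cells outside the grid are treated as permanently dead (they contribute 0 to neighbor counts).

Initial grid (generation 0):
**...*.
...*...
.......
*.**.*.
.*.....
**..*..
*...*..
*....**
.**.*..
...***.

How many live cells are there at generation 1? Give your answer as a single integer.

Simulating step by step:
Generation 0 (given above): 23 live cells
Generation 1: 18 live cells
.......
.......
..***..
.*.....
.*.**..
**.....
*......
...***.
....*.*
..***..
Population at generation 1: 18

Answer: 18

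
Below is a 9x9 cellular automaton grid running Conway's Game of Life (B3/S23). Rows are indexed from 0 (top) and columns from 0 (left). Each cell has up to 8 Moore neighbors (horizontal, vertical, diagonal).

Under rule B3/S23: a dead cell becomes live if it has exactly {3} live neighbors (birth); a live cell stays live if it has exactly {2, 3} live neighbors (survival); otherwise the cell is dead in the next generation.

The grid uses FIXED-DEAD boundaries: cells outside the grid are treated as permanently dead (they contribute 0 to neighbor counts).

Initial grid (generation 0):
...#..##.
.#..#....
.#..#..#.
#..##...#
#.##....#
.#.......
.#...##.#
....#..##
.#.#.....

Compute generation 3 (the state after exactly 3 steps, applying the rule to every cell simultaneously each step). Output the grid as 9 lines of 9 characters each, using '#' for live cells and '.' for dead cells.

Simulating step by step:
Generation 0 (given above): 26 live cells
Generation 1: 31 live cells
.........
..######.
###.##...
#...#..##
#.###....
##.....#.
.....##.#
..#.#####
.........
Generation 2: 32 live cells
...####..
..#...#..
#.#.....#
#........
#.###..##
########.
.#..#...#
....#...#
.....###.
Generation 3: 28 live cells
(generation 3 grid is the final answer)

Answer: ...####..
.##.#.##.
.........
#.#....##
#......##
#.....#..
##....#.#
....#.#.#
.....###.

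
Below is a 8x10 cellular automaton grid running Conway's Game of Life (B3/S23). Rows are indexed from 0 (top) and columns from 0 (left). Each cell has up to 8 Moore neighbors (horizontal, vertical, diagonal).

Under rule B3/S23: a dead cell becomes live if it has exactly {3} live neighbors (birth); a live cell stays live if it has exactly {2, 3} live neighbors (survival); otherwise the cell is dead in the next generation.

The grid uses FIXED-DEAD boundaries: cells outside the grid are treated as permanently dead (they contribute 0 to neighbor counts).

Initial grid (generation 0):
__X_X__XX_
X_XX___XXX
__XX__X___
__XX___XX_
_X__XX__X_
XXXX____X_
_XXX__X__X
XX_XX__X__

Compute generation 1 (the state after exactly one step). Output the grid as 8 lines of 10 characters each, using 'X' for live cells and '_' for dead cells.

Answer: _XX____X_X
____X_X__X
____X_X__X
_X___XXXX_
X___X___XX
X____X_XXX
_______XX_
XX_XX_____

Derivation:
Simulating step by step:
Generation 0 (given above): 36 live cells
Generation 1: 30 live cells
(generation 1 grid is the final answer)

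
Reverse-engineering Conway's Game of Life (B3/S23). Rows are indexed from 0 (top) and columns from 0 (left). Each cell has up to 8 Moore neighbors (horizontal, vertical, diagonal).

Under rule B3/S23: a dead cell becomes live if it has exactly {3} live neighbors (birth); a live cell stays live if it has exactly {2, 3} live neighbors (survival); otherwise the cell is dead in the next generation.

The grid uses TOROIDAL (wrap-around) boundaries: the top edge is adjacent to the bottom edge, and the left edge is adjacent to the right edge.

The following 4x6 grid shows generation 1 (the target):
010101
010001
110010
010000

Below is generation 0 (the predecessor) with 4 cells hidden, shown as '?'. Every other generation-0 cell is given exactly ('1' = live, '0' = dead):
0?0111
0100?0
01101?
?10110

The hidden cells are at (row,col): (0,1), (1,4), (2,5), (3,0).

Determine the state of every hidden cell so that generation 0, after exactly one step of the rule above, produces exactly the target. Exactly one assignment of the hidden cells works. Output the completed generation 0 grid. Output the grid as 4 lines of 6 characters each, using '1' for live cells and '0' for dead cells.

Answer: 010111
010000
011010
010110

Derivation:
Hidden generation-0 cells (in order): (0,1), (1,4), (2,5), (3,0).
A hidden cell only influences target cells in its own 3x3 neighborhood. Try each of the 2^4 = 16 assignments, step the completed generation 0 forward once under B3/S23, and compare with the target:
  (0,1)=0 (1,4)=0 (2,5)=0 (3,0)=0 -> step gives (0,0)='1' but target has '0' -> reject
  (0,1)=0 (1,4)=0 (2,5)=0 (3,0)=1 -> step gives (1,0)='1' but target has '0' -> reject
  (0,1)=0 (1,4)=0 (2,5)=1 (3,0)=0 -> step gives (0,0)='1' but target has '0' -> reject
  (0,1)=0 (1,4)=0 (2,5)=1 (3,0)=1 -> step gives (1,5)='0' but target has '1' -> reject
  (0,1)=0 (1,4)=1 (2,5)=0 (3,0)=0 -> step gives (0,0)='1' but target has '0' -> reject
  (0,1)=0 (1,4)=1 (2,5)=0 (3,0)=1 -> step gives (0,3)='0' but target has '1' -> reject
  (0,1)=0 (1,4)=1 (2,5)=1 (3,0)=0 -> step gives (0,0)='1' but target has '0' -> reject
  (0,1)=0 (1,4)=1 (2,5)=1 (3,0)=1 -> step gives (0,3)='0' but target has '1' -> reject
  (0,1)=1 (1,4)=0 (2,5)=0 (3,0)=0 -> step reproduces the target at every cell -> ACCEPT
  (0,1)=1 (1,4)=0 (2,5)=0 (3,0)=1 -> step gives (2,0)='0' but target has '1' -> reject
  (0,1)=1 (1,4)=0 (2,5)=1 (3,0)=0 -> step gives (1,5)='0' but target has '1' -> reject
  (0,1)=1 (1,4)=0 (2,5)=1 (3,0)=1 -> step gives (1,5)='0' but target has '1' -> reject
  (0,1)=1 (1,4)=1 (2,5)=0 (3,0)=0 -> step gives (0,3)='0' but target has '1' -> reject
  (0,1)=1 (1,4)=1 (2,5)=0 (3,0)=1 -> step gives (0,3)='0' but target has '1' -> reject
  (0,1)=1 (1,4)=1 (2,5)=1 (3,0)=0 -> step gives (0,3)='0' but target has '1' -> reject
  (0,1)=1 (1,4)=1 (2,5)=1 (3,0)=1 -> step gives (0,3)='0' but target has '1' -> reject
Unique solution: (0,1)=live, (1,4)=dead, (2,5)=dead, (3,0)=dead.
Check: live-neighbor counts of every cell in the completed generation 0:
425342
435443
334422
436554
Applying B3/S23 to generation 0 with these counts gives:
010101
010001
110010
010000
which matches the target exactly.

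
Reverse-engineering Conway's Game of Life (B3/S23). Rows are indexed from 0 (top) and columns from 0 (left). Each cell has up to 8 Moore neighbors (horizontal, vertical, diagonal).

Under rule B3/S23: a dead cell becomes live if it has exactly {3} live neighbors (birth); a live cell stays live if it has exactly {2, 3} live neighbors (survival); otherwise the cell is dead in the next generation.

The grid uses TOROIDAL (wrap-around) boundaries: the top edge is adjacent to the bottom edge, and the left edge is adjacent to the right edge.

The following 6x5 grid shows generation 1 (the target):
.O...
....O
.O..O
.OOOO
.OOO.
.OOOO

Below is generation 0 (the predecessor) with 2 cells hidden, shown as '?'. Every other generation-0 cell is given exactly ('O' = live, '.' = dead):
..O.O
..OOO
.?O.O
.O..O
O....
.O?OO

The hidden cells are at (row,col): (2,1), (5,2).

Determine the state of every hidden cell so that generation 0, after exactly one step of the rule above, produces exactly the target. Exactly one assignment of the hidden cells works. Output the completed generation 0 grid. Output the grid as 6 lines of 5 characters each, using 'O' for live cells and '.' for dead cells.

Hidden generation-0 cells (in order): (2,1), (5,2).
A hidden cell only influences target cells in its own 3x3 neighborhood. Try each of the 2^2 = 4 assignments, step the completed generation 0 forward once under B3/S23, and compare with the target:
  (2,1)=. (5,2)=. -> step gives (1,0)='O' but target has '.' -> reject
  (2,1)=. (5,2)=O -> step gives (0,1)='.' but target has 'O' -> reject
  (2,1)=O (5,2)=. -> step reproduces the target at every cell -> ACCEPT
  (2,1)=O (5,2)=O -> step gives (0,1)='.' but target has 'O' -> reject
Unique solution: (2,1)=live, (5,2)=dead.
Check: live-neighbor counts of every cell in the completed generation 0:
43474
44463
53463
53332
43334
42333
Applying B3/S23 to generation 0 with these counts gives:
.O...
....O
.O..O
.OOOO
.OOO.
.OOOO
which matches the target exactly.

Answer: ..O.O
..OOO
.OO.O
.O..O
O....
.O.OO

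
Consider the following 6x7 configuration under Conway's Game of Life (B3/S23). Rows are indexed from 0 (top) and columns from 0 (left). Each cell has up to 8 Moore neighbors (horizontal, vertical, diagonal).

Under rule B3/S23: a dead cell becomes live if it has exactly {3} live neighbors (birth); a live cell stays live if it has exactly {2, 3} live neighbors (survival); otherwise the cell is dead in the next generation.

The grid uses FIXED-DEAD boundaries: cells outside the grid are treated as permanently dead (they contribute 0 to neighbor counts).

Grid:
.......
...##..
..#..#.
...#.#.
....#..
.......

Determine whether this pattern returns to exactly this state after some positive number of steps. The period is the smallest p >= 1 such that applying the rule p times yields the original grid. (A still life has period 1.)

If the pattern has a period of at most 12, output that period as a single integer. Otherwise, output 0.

Simulating and comparing each generation to the original:
Gen 0 (original, given above): 7 live cells
Gen 1: 7 live cells, MATCHES original -> period = 1

Answer: 1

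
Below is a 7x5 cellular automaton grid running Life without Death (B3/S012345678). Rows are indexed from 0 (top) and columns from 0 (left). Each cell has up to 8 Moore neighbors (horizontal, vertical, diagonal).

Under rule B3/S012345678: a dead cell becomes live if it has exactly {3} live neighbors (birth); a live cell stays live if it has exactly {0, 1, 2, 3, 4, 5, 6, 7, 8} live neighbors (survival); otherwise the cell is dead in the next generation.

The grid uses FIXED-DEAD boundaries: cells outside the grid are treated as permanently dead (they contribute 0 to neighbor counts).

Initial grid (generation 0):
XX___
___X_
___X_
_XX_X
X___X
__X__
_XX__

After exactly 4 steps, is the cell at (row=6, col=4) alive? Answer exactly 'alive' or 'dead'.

Answer: alive

Derivation:
Simulating step by step:
Generation 0 (given above): 12 live cells
Generation 1: 16 live cells
XX___
__XX_
___XX
_XX_X
X_X_X
__XX_
_XX__
Generation 2: 21 live cells
XXX__
_XXXX
_X_XX
_XX_X
X_X_X
__XX_
_XXX_
Generation 3: 24 live cells
XXX__
_XXXX
XX_XX
XXX_X
X_X_X
__XXX
_XXX_
Generation 4: 25 live cells
XXX__
_XXXX
XX_XX
XXX_X
X_X_X
__XXX
_XXXX

Cell (6,4) at generation 4: 1 -> alive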